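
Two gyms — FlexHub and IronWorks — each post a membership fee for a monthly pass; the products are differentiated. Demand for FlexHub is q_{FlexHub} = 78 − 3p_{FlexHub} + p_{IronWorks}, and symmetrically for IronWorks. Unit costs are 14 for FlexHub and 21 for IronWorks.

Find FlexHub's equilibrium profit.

FlexHub's profit: π = (p_{FlexHub} − 14)(78 − 3p_{FlexHub} + p_{IronWorks}).
∂π/∂p_{FlexHub} = 120 − 6p_{FlexHub} + p_{IronWorks} = 0 ⇒ p_{FlexHub} = 20 + (1/6)p_{IronWorks}.
Similarly p_{IronWorks} = 23.5 + (1/6)p_{FlexHub}.
Plugging p_{IronWorks} into FlexHub's best response: p_{FlexHub} = 20 + (1/6)(23.5 + (1/6)p_{FlexHub}) ⇒ (35/36)p_{FlexHub} = 287/12, so p_{FlexHub} = 24.6.
Then p_{IronWorks} = 23.5 + (1/6)·24.6 = 27.6.
q_{FlexHub} = 78 − 3·24.6 + 27.6 = 31.8.
Profit = (24.6 − 14)·31.8 = 337.08.

337.08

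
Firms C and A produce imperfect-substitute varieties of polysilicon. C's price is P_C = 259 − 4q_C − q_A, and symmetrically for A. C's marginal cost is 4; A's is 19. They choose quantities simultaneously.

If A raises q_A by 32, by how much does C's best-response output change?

Firm C's profit: π = q_C(259 − 4q_C − q_A) − 4q_C.
∂π/∂q_C = 255 − 8q_C − q_A = 0 ⇒ q_C = 31.875 − 0.125q_A.
The reaction-function slope is −0.125, so a 32-unit rise in q_A moves q_C by −0.125 × 32 = −4. C's best response falls — the actions are strategic substitutes.

-4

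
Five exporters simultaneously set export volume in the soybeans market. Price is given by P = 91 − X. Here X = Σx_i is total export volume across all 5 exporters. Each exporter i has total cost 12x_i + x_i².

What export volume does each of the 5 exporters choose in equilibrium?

A representative exporter's profit is π_i = x_i(91 − X) − 12x_i − x_i², with X = x_i + Σ_{j≠i} x_j.
First-order condition: 79 − 4x_i − Σ_{j≠i} x_j = 0.
Imposing symmetry (x_j = x for all j) turns Σ_{j≠i} x_j into 4x, so 79 = 8x and x = 9.875.

9.875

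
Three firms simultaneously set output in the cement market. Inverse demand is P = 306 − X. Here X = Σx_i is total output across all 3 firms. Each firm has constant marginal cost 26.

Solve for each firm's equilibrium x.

A representative firm's profit is π_i = x_i(306 − X) − 26x_i, with X = x_i + Σ_{j≠i} x_j.
First-order condition: 280 − 2x_i − Σ_{j≠i} x_j = 0.
In a symmetric equilibrium every firm chooses the same x, so Σ_{j≠i} x_j = 2x. The condition becomes 280 − 4x = 0, giving x = 280/4 = 70.

70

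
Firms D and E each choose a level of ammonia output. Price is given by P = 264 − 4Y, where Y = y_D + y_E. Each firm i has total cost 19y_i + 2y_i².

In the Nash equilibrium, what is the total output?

Firm D's profit: π = y_D(264 − 4(y_D + y_E)) − 19y_D − 2y_D².
∂π/∂y_D = 245 − 12y_D − 4y_E = 0, so y_D = 245/12 − (1/3)y_E.
By symmetry y_E = y_D; substituting into the reaction function, (4/3)y_D = 245/12 and y_D = 15.3125.
Total output: 15.3125 + 15.3125 = 30.625.

30.625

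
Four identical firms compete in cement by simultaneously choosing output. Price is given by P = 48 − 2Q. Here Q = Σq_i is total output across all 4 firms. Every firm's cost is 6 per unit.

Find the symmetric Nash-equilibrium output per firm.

A representative firm's profit is π_i = q_i(48 − 2Q) − 6q_i, with Q = q_i + Σ_{j≠i} q_j.
First-order condition: 42 − 4q_i − 2Σ_{j≠i} q_j = 0.
Imposing symmetry (q_j = q for all j) turns Σ_{j≠i} q_j into 3q, so 42 = 10q and q = 4.2.

4.2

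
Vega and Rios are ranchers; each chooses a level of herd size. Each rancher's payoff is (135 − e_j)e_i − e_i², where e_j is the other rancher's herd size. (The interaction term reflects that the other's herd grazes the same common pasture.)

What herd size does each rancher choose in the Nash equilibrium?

Vega's payoff is (135 − e_R)e_V − e_V².
∂π/∂e_V = 135 − e_R − 2e_V = 0, so e_V = 67.5 − 0.5e_R.
Setting e_V = e_R in the reaction function: e_V = 67.5 − 0.5e_V, so e_V = 67.5 / 1.5 = 45.

45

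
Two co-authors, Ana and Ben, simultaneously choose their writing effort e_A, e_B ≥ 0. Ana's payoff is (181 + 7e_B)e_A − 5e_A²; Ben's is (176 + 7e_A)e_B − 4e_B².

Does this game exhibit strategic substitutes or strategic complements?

Expanding Ana's payoff: 181e_A + 7e_Be_A − 5e_A².
∂π/∂e_A = 181 + 7e_B − 10e_A = 0, so e_A = 18.1 + 0.7e_B.
The best-response slope de_A/de_B = 0.7 > 0: the reaction function is upward-sloping, so the choices are strategic complements.

strategic complements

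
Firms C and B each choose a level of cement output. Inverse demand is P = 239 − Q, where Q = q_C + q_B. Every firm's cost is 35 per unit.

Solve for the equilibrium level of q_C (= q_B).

68

Firm C's profit: π = q_C(239 − (q_C + q_B)) − 35q_C.
∂π/∂q_C = 204 − 2q_C − q_B = 0, so q_C = 102 − 0.5q_B.
The game is symmetric, so in equilibrium q_B = q_C: the reaction function gives 1.5q_C = 102, hence q_C = 68.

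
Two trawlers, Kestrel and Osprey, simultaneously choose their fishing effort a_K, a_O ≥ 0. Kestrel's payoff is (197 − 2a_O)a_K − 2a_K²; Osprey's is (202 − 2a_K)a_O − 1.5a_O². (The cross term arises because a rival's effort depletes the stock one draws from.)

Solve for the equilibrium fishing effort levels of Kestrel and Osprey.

23.375, 51.75

Expanding Kestrel's payoff: 197a_K − 2a_Oa_K − 2a_K².
∂π/∂a_K = 197 − 2a_O − 4a_K = 0, so a_K = 49.25 − 0.5a_O.
Likewise for Osprey: a_O = 202/3 − (2/3)a_K.
Solving the two reaction functions simultaneously: (1 − (−0.5)(−2/3))a_K = 49.25 − 0.5·(202/3), so (2/3)a_K = 187/12 and a_K = 23.375.
Then a_O = 202/3 − (2/3)·23.375 = 51.75.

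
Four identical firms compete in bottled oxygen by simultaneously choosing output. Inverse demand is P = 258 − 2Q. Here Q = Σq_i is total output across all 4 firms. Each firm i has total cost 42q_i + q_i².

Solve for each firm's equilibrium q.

A representative firm's profit is π_i = q_i(258 − 2Q) − 42q_i − q_i², with Q = q_i + Σ_{j≠i} q_j.
First-order condition: 216 − 6q_i − 2Σ_{j≠i} q_j = 0.
Imposing symmetry (q_j = q for all j) turns Σ_{j≠i} q_j into 3q, so 216 = 12q and q = 18.

18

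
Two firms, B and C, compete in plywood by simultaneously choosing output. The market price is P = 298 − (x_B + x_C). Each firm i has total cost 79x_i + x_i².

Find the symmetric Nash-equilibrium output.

Firm B's profit: π = x_B(298 − (x_B + x_C)) − 79x_B − x_B².
∂π/∂x_B = 219 − 4x_B − x_C = 0, so x_B = 54.75 − 0.25x_C.
Setting x_B = x_C in the reaction function: x_B = 54.75 − 0.25x_B, so x_B = 54.75 / 1.25 = 43.8.

43.8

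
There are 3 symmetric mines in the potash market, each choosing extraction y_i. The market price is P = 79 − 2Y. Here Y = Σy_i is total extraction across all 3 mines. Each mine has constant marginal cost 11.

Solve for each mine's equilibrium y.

8.5

A representative mine's profit is π_i = y_i(79 − 2Y) − 11y_i, with Y = y_i + Σ_{j≠i} y_j.
First-order condition: 68 − 4y_i − 2Σ_{j≠i} y_j = 0.
In a symmetric equilibrium every mine chooses the same y, so Σ_{j≠i} y_j = 2y. The condition becomes 68 − 8y = 0, giving y = 68/8 = 8.5.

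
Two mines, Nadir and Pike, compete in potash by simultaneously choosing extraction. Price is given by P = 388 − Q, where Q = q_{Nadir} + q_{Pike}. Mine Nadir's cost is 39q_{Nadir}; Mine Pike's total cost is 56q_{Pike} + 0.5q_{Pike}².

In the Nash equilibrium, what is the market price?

Mine Nadir's profit: π = q_{Nadir}(388 − (q_{Nadir} + q_{Pike})) − 39q_{Nadir}.
∂π/∂q_{Nadir} = 349 − 2q_{Nadir} − q_{Pike} = 0, so q_{Nadir} = 174.5 − 0.5q_{Pike}.
For Pike: ∂π/∂q_{Pike} = 332 − 3q_{Pike} − q_{Nadir} = 0 ⇒ q_{Pike} = 332/3 − (1/3)q_{Nadir}.
Plugging q_{Pike} into Nadir's best response: q_{Nadir} = 174.5 − 0.5(332/3 − (1/3)q_{Nadir}) ⇒ (5/6)q_{Nadir} = 715/6, so q_{Nadir} = 143.
Then q_{Pike} = 332/3 − (1/3)·143 = 63.
Equilibrium price: P = 388 − 206 = 182.

182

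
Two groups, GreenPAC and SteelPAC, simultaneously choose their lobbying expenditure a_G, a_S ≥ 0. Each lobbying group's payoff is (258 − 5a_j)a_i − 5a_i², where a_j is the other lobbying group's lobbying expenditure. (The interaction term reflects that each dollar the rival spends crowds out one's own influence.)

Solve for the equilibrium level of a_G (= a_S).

GreenPAC's payoff is (258 − 5a_S)a_G − 5a_G².
∂π/∂a_G = 258 − 5a_S − 10a_G = 0, so a_G = 25.8 − 0.5a_S.
By symmetry a_S = a_G; substituting into the reaction function, 1.5a_G = 25.8 and a_G = 17.2.

17.2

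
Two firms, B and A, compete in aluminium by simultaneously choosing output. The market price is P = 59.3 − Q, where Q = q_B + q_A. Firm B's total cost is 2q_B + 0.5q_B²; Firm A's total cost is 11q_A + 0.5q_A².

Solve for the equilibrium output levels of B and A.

15.45, 10.95

Firm B's profit: π = q_B(59.3 − (q_B + q_A)) − 2q_B − 0.5q_B².
∂π/∂q_B = 57.3 − 3q_B − q_A = 0, so q_B = 19.1 − (1/3)q_A.
By the same steps for A: q_A = 16.1 − (1/3)q_B.
Substituting the second reaction function into the first: q_B = 19.1 − (1/3)(16.1 − (1/3)q_B), which gives (8/9)q_B = 206/15 ⇒ q_B = 15.45.
Then q_A = 16.1 − (1/3)·15.45 = 10.95.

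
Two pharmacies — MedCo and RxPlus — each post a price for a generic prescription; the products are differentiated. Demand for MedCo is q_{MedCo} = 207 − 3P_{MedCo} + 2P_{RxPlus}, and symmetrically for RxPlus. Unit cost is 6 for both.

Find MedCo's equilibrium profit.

7575.1875

MedCo's profit: π = (P_{MedCo} − 6)(207 − 3P_{MedCo} + 2P_{RxPlus}).
∂π/∂P_{MedCo} = 225 − 6P_{MedCo} + 2P_{RxPlus} = 0 ⇒ P_{MedCo} = 37.5 + (1/3)P_{RxPlus}.
Setting P_{MedCo} = P_{RxPlus} in the reaction function: P_{MedCo} = 37.5 + (1/3)P_{MedCo}, so P_{MedCo} = 37.5 / (2/3) = 56.25.
q_{MedCo} = 207 − 3·56.25 + 2·56.25 = 150.75.
Profit = (56.25 − 6)·150.75 = 7575.1875.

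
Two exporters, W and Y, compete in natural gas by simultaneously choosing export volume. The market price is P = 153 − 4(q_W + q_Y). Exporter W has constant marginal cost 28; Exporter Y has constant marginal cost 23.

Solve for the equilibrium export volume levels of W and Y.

Exporter W's profit: π = q_W(153 − 4(q_W + q_Y)) − 28q_W.
∂π/∂q_W = 125 − 8q_W − 4q_Y = 0, so q_W = 15.625 − 0.5q_Y.
By the same steps for Y: q_Y = 16.25 − 0.5q_W.
Substituting the second reaction function into the first: q_W = 15.625 − 0.5(16.25 − 0.5q_W), which gives 0.75q_W = 7.5 ⇒ q_W = 10.
Then q_Y = 16.25 − 0.5·10 = 11.25.

10, 11.25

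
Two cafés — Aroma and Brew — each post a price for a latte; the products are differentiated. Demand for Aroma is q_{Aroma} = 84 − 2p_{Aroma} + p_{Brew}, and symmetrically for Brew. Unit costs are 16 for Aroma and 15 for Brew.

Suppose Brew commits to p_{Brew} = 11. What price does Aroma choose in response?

Aroma's profit: π = (p_{Aroma} − 16)(84 − 2p_{Aroma} + p_{Brew}).
∂π/∂p_{Aroma} = 116 − 4p_{Aroma} + p_{Brew} = 0 ⇒ p_{Aroma} = 29 + 0.25p_{Brew}.
At p_{Brew} = 11: p_{Aroma} = 29 + 0.25·11 = 31.75.

31.75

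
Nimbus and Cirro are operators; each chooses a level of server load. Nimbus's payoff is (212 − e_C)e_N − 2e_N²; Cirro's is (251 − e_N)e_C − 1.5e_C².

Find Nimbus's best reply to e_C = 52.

40

Expanding Nimbus's payoff: 212e_N − e_Ce_N − 2e_N².
∂π/∂e_N = 212 − e_C − 4e_N = 0, so e_N = 53 − 0.25e_C.
At e_C = 52: e_N = 53 − 0.25·52 = 40.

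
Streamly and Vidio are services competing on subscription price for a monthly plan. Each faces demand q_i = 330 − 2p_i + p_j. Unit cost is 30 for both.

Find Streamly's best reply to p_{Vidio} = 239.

Streamly's profit: π = (p_{Streamly} − 30)(330 − 2p_{Streamly} + p_{Vidio}).
∂π/∂p_{Streamly} = 390 − 4p_{Streamly} + p_{Vidio} = 0 ⇒ p_{Streamly} = 97.5 + 0.25p_{Vidio}.
At p_{Vidio} = 239: p_{Streamly} = 97.5 + 0.25·239 = 157.25.

157.25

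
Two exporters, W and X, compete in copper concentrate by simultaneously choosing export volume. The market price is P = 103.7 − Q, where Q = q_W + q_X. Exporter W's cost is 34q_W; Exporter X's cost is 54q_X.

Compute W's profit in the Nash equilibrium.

Exporter W's profit: π = q_W(103.7 − (q_W + q_X)) − 34q_W.
∂π/∂q_W = 69.7 − 2q_W − q_X = 0, so q_W = 34.85 − 0.5q_X.
By the same steps for X: q_X = 24.85 − 0.5q_W.
Solving the two reaction functions simultaneously: (1 − (−0.5)(−0.5))q_W = 34.85 − 0.5·24.85, so 0.75q_W = 22.425 and q_W = 29.9.
Then q_X = 24.85 − 0.5·29.9 = 9.9.
Price P = 103.7 − 39.8 = 63.9.
W's profit: (63.9 − 34)·29.9 = 894.01.

894.01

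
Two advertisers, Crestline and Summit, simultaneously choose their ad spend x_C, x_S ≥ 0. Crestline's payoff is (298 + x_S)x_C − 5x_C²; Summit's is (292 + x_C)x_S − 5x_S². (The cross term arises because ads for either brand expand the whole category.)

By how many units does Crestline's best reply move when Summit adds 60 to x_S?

Expanding Crestline's payoff: 298x_C + x_Sx_C − 5x_C².
∂π/∂x_C = 298 + x_S − 10x_C = 0, so x_C = 29.8 + 0.1x_S.
The reaction-function slope is 0.1, so a 60-unit rise in x_S moves x_C by 0.1 × 60 = 6. Crestline's best response rises — the actions are strategic complements.

6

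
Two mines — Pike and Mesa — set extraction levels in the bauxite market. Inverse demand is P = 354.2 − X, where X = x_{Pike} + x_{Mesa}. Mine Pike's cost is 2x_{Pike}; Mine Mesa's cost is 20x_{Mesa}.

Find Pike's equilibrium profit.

15227.56

Mine Pike's profit: π = x_{Pike}(354.2 − (x_{Pike} + x_{Mesa})) − 2x_{Pike}.
∂π/∂x_{Pike} = 352.2 − 2x_{Pike} − x_{Mesa} = 0, so x_{Pike} = 176.1 − 0.5x_{Mesa}.
By the same steps for Mesa: x_{Mesa} = 167.1 − 0.5x_{Pike}.
Substituting the second reaction function into the first: x_{Pike} = 176.1 − 0.5(167.1 − 0.5x_{Pike}), which gives 0.75x_{Pike} = 92.55 ⇒ x_{Pike} = 123.4.
Then x_{Mesa} = 167.1 − 0.5·123.4 = 105.4.
Price P = 354.2 − 228.8 = 125.4.
Pike's profit: (125.4 − 2)·123.4 = 15227.56.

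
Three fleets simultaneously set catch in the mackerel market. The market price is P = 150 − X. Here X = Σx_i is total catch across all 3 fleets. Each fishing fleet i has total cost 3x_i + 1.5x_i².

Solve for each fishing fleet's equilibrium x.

A representative fishing fleet's profit is π_i = x_i(150 − X) − 3x_i − 1.5x_i², with X = x_i + Σ_{j≠i} x_j.
First-order condition: 147 − 5x_i − Σ_{j≠i} x_j = 0.
In a symmetric equilibrium every fishing fleet chooses the same x, so Σ_{j≠i} x_j = 2x. The condition becomes 147 − 7x = 0, giving x = 147/7 = 21.

21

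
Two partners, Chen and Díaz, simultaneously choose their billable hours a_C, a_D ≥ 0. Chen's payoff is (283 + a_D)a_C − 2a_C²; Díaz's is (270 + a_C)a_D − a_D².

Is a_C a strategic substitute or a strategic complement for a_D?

strategic complements

Expanding Chen's payoff: 283a_C + a_Da_C − 2a_C².
∂π/∂a_C = 283 + a_D − 4a_C = 0, so a_C = 70.75 + 0.25a_D.
The best-response slope da_C/da_D = 0.25 > 0: the reaction function is upward-sloping, so the choices are strategic complements.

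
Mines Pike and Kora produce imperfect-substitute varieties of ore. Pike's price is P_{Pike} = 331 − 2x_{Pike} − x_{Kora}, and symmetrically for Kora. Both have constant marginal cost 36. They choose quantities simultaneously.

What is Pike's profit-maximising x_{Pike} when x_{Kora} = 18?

Mine Pike's profit: π = x_{Pike}(331 − 2x_{Pike} − x_{Kora}) − 36x_{Pike}.
∂π/∂x_{Pike} = 295 − 4x_{Pike} − x_{Kora} = 0 ⇒ x_{Pike} = 73.75 − 0.25x_{Kora}.
At x_{Kora} = 18: x_{Pike} = 73.75 − 0.25·18 = 69.25.

69.25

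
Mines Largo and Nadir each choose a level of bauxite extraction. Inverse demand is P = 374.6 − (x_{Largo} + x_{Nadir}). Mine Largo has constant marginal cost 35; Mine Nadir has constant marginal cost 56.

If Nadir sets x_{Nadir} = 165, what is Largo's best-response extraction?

87.3

Mine Largo's profit: π = x_{Largo}(374.6 − (x_{Largo} + x_{Nadir})) − 35x_{Largo}.
∂π/∂x_{Largo} = 339.6 − 2x_{Largo} − x_{Nadir} = 0, so x_{Largo} = 169.8 − 0.5x_{Nadir}.
At x_{Nadir} = 165: x_{Largo} = 169.8 − 0.5·165 = 87.3.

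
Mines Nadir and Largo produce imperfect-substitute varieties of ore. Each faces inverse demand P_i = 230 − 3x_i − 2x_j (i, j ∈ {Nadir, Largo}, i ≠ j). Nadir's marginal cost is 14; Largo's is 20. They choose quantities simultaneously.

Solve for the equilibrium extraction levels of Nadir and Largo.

Mine Nadir's profit: π = x_{Nadir}(230 − 3x_{Nadir} − 2x_{Largo}) − 14x_{Nadir}.
∂π/∂x_{Nadir} = 216 − 6x_{Nadir} − 2x_{Largo} = 0 ⇒ x_{Nadir} = 36 − (1/3)x_{Largo}.
Similarly x_{Largo} = 35 − (1/3)x_{Nadir}.
Substituting the second reaction function into the first: x_{Nadir} = 36 − (1/3)(35 − (1/3)x_{Nadir}), which gives (8/9)x_{Nadir} = 73/3 ⇒ x_{Nadir} = 27.375.
Then x_{Largo} = 35 − (1/3)·27.375 = 25.875.

27.375, 25.875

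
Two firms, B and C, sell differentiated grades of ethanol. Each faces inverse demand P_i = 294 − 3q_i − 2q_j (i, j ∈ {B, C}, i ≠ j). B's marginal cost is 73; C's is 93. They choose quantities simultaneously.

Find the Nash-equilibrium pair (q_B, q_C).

Firm B's profit: π = q_B(294 − 3q_B − 2q_C) − 73q_B.
∂π/∂q_B = 221 − 6q_B − 2q_C = 0 ⇒ q_B = 221/6 − (1/3)q_C.
Similarly q_C = 33.5 − (1/3)q_B.
Substituting the second reaction function into the first: q_B = 221/6 − (1/3)(33.5 − (1/3)q_B), which gives (8/9)q_B = 77/3 ⇒ q_B = 28.875.
Then q_C = 33.5 − (1/3)·28.875 = 23.875.

28.875, 23.875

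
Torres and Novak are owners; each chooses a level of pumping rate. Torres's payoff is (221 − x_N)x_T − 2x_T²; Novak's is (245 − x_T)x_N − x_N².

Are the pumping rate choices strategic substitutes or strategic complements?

Expanding Torres's payoff: 221x_T − x_Nx_T − 2x_T².
∂π/∂x_T = 221 − x_N − 4x_T = 0, so x_T = 55.25 − 0.25x_N.
The best-response slope dx_T/dx_N = −0.25 < 0: the reaction function is downward-sloping, so the choices are strategic substitutes.

strategic substitutes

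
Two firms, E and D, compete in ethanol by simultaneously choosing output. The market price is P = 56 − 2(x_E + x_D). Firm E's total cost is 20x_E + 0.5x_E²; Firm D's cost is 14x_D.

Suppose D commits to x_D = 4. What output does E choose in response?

5.6

Firm E's profit: π = x_E(56 − 2(x_E + x_D)) − 20x_E − 0.5x_E².
∂π/∂x_E = 36 − 5x_E − 2x_D = 0, so x_E = 7.2 − 0.4x_D.
At x_D = 4: x_E = 7.2 − 0.4·4 = 5.6.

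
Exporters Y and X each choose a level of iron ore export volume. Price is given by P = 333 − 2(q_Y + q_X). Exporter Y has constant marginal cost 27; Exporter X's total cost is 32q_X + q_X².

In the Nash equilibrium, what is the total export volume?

91.3

Exporter Y's profit: π = q_Y(333 − 2(q_Y + q_X)) − 27q_Y.
∂π/∂q_Y = 306 − 4q_Y − 2q_X = 0, so q_Y = 76.5 − 0.5q_X.
For X: ∂π/∂q_X = 301 − 6q_X − 2q_Y = 0 ⇒ q_X = 301/6 − (1/3)q_Y.
Plugging q_X into Y's best response: q_Y = 76.5 − 0.5(301/6 − (1/3)q_Y) ⇒ (5/6)q_Y = 617/12, so q_Y = 61.7.
Then q_X = 301/6 − (1/3)·61.7 = 29.6.
Total export volume: 61.7 + 29.6 = 91.3.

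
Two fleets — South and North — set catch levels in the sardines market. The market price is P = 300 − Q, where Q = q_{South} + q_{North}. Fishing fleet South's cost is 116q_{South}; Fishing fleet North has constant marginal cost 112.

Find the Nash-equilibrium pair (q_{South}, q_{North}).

Fishing fleet South's profit: π = q_{South}(300 − (q_{South} + q_{North})) − 116q_{South}.
∂π/∂q_{South} = 184 − 2q_{South} − q_{North} = 0, so q_{South} = 92 − 0.5q_{North}.
By the same steps for North: q_{North} = 94 − 0.5q_{South}.
Solving the two reaction functions simultaneously: (1 − (−0.5)(−0.5))q_{South} = 92 − 0.5·94, so 0.75q_{South} = 45 and q_{South} = 60.
Then q_{North} = 94 − 0.5·60 = 64.

60, 64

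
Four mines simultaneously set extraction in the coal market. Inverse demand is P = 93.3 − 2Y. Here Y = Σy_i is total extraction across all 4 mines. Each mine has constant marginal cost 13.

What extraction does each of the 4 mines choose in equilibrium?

A representative mine's profit is π_i = y_i(93.3 − 2Y) − 13y_i, with Y = y_i + Σ_{j≠i} y_j.
First-order condition: 80.3 − 4y_i − 2Σ_{j≠i} y_j = 0.
With identical mines, set every y_j = y: then 80.3 − 4y − 6y = 0, i.e. y = 80.3/10 = 8.03.

8.03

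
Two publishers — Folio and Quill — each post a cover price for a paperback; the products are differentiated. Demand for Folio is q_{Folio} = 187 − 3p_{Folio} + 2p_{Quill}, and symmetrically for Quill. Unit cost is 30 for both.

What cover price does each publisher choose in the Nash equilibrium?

69.25

Folio's profit: π = (p_{Folio} − 30)(187 − 3p_{Folio} + 2p_{Quill}).
∂π/∂p_{Folio} = 277 − 6p_{Folio} + 2p_{Quill} = 0 ⇒ p_{Folio} = 277/6 + (1/3)p_{Quill}.
Setting p_{Folio} = p_{Quill} in the reaction function: p_{Folio} = 277/6 + (1/3)p_{Folio}, so p_{Folio} = (277/6) / (2/3) = 69.25.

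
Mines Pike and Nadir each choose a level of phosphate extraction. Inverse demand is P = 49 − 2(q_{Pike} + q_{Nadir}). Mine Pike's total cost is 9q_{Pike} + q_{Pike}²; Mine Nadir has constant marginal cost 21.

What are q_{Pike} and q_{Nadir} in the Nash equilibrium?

5.2, 4.4

Mine Pike's profit: π = q_{Pike}(49 − 2(q_{Pike} + q_{Nadir})) − 9q_{Pike} − q_{Pike}².
∂π/∂q_{Pike} = 40 − 6q_{Pike} − 2q_{Nadir} = 0, so q_{Pike} = 20/3 − (1/3)q_{Nadir}.
For Nadir: ∂π/∂q_{Nadir} = 28 − 4q_{Nadir} − 2q_{Pike} = 0 ⇒ q_{Nadir} = 7 − 0.5q_{Pike}.
Plugging q_{Nadir} into Pike's best response: q_{Pike} = 20/3 − (1/3)(7 − 0.5q_{Pike}) ⇒ (5/6)q_{Pike} = 13/3, so q_{Pike} = 5.2.
Then q_{Nadir} = 7 − 0.5·5.2 = 4.4.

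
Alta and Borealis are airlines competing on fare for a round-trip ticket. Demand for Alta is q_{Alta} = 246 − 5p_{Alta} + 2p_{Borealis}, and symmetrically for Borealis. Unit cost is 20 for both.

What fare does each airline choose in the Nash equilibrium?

43.25

Alta's profit: π = (p_{Alta} − 20)(246 − 5p_{Alta} + 2p_{Borealis}).
∂π/∂p_{Alta} = 346 − 10p_{Alta} + 2p_{Borealis} = 0 ⇒ p_{Alta} = 34.6 + 0.2p_{Borealis}.
By symmetry p_{Borealis} = p_{Alta}; substituting into the reaction function, 0.8p_{Alta} = 34.6 and p_{Alta} = 43.25.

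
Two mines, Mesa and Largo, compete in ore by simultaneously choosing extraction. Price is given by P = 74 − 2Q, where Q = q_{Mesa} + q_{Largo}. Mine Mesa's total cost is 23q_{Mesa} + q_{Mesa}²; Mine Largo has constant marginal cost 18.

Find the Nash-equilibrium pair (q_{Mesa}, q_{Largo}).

Mine Mesa's profit: π = q_{Mesa}(74 − 2(q_{Mesa} + q_{Largo})) − 23q_{Mesa} − q_{Mesa}².
∂π/∂q_{Mesa} = 51 − 6q_{Mesa} − 2q_{Largo} = 0, so q_{Mesa} = 8.5 − (1/3)q_{Largo}.
For Largo: ∂π/∂q_{Largo} = 56 − 4q_{Largo} − 2q_{Mesa} = 0 ⇒ q_{Largo} = 14 − 0.5q_{Mesa}.
Solving the two reaction functions simultaneously: (1 − (−1/3)(−0.5))q_{Mesa} = 8.5 − (1/3)·14, so (5/6)q_{Mesa} = 23/6 and q_{Mesa} = 4.6.
Then q_{Largo} = 14 − 0.5·4.6 = 11.7.

4.6, 11.7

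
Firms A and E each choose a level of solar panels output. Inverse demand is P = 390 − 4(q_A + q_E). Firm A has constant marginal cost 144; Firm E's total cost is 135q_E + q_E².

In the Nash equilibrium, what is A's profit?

Firm A's profit: π = q_A(390 − 4(q_A + q_E)) − 144q_A.
∂π/∂q_A = 246 − 8q_A − 4q_E = 0, so q_A = 30.75 − 0.5q_E.
For E: ∂π/∂q_E = 255 − 10q_E − 4q_A = 0 ⇒ q_E = 25.5 − 0.4q_A.
Plugging q_E into A's best response: q_A = 30.75 − 0.5(25.5 − 0.4q_A) ⇒ 0.8q_A = 18, so q_A = 22.5.
Then q_E = 25.5 − 0.4·22.5 = 16.5.
Price P = 390 − 4·39 = 234.
A's profit: (234 − 144)·22.5 = 2025.

2025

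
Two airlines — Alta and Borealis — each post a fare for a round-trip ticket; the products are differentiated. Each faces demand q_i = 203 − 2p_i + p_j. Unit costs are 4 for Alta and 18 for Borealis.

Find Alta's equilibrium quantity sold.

Alta's profit: π = (p_{Alta} − 4)(203 − 2p_{Alta} + p_{Borealis}).
∂π/∂p_{Alta} = 211 − 4p_{Alta} + p_{Borealis} = 0 ⇒ p_{Alta} = 52.75 + 0.25p_{Borealis}.
Similarly p_{Borealis} = 59.75 + 0.25p_{Alta}.
Plugging p_{Borealis} into Alta's best response: p_{Alta} = 52.75 + 0.25(59.75 + 0.25p_{Alta}) ⇒ 0.9375p_{Alta} = 67.6875, so p_{Alta} = 72.2.
Then p_{Borealis} = 59.75 + 0.25·72.2 = 77.8.
q_{Alta} = 203 − 2·72.2 + 77.8 = 136.4.

136.4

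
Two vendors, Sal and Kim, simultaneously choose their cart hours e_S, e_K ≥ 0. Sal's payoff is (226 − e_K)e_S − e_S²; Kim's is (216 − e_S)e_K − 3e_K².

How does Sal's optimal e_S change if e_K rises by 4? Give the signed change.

-2

Expanding Sal's payoff: 226e_S − e_Ke_S − e_S².
∂π/∂e_S = 226 − e_K − 2e_S = 0, so e_S = 113 − 0.5e_K.
The reaction-function slope is −0.5, so a 4-unit rise in e_K moves e_S by −0.5 × 4 = −2. Sal's best response falls — the actions are strategic substitutes.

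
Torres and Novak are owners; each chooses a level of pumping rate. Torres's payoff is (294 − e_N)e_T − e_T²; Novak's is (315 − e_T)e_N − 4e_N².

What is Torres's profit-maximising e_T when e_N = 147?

73.5

Expanding Torres's payoff: 294e_T − e_Ne_T − e_T².
∂π/∂e_T = 294 − e_N − 2e_T = 0, so e_T = 147 − 0.5e_N.
At e_N = 147: e_T = 147 − 0.5·147 = 73.5.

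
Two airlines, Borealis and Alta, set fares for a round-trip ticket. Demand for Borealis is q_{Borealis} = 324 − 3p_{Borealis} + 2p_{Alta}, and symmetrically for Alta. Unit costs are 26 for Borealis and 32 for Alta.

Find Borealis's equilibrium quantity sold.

226.875

Borealis's profit: π = (p_{Borealis} − 26)(324 − 3p_{Borealis} + 2p_{Alta}).
∂π/∂p_{Borealis} = 402 − 6p_{Borealis} + 2p_{Alta} = 0 ⇒ p_{Borealis} = 67 + (1/3)p_{Alta}.
Similarly p_{Alta} = 70 + (1/3)p_{Borealis}.
Solving the two reaction functions simultaneously: (1 − (1/3)(1/3))p_{Borealis} = 67 + (1/3)·70, so (8/9)p_{Borealis} = 271/3 and p_{Borealis} = 101.625.
Then p_{Alta} = 70 + (1/3)·101.625 = 103.875.
q_{Borealis} = 324 − 3·101.625 + 2·103.875 = 226.875.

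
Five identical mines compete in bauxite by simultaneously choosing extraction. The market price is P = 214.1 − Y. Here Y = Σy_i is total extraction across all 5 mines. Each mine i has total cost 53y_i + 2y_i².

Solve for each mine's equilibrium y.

16.11

A representative mine's profit is π_i = y_i(214.1 − Y) − 53y_i − 2y_i², with Y = y_i + Σ_{j≠i} y_j.
First-order condition: 161.1 − 6y_i − Σ_{j≠i} y_j = 0.
In a symmetric equilibrium every mine chooses the same y, so Σ_{j≠i} y_j = 4y. The condition becomes 161.1 − 10y = 0, giving y = 161.1/10 = 16.11.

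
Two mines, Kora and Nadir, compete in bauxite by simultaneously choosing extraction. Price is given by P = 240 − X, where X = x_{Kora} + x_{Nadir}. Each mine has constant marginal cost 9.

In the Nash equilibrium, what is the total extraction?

Mine Kora's profit: π = x_{Kora}(240 − (x_{Kora} + x_{Nadir})) − 9x_{Kora}.
∂π/∂x_{Kora} = 231 − 2x_{Kora} − x_{Nadir} = 0, so x_{Kora} = 115.5 − 0.5x_{Nadir}.
Setting x_{Kora} = x_{Nadir} in the reaction function: x_{Kora} = 115.5 − 0.5x_{Kora}, so x_{Kora} = 115.5 / 1.5 = 77.
Total extraction: 77 + 77 = 154.

154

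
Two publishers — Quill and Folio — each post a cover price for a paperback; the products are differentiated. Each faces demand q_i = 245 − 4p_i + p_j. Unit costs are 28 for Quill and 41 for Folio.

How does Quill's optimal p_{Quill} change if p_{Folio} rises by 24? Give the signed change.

Quill's profit: π = (p_{Quill} − 28)(245 − 4p_{Quill} + p_{Folio}).
∂π/∂p_{Quill} = 357 − 8p_{Quill} + p_{Folio} = 0 ⇒ p_{Quill} = 44.625 + 0.125p_{Folio}.
The reaction-function slope is 0.125, so a 24-unit rise in p_{Folio} moves p_{Quill} by 0.125 × 24 = 3. Quill's best response rises — the actions are strategic complements.

3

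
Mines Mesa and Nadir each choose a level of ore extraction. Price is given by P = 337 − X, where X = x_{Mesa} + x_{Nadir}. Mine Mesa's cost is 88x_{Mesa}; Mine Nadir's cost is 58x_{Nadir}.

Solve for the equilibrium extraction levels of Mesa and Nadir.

Mine Mesa's profit: π = x_{Mesa}(337 − (x_{Mesa} + x_{Nadir})) − 88x_{Mesa}.
∂π/∂x_{Mesa} = 249 − 2x_{Mesa} − x_{Nadir} = 0, so x_{Mesa} = 124.5 − 0.5x_{Nadir}.
By the same steps for Nadir: x_{Nadir} = 139.5 − 0.5x_{Mesa}.
Plugging x_{Nadir} into Mesa's best response: x_{Mesa} = 124.5 − 0.5(139.5 − 0.5x_{Mesa}) ⇒ 0.75x_{Mesa} = 54.75, so x_{Mesa} = 73.
Then x_{Nadir} = 139.5 − 0.5·73 = 103.

73, 103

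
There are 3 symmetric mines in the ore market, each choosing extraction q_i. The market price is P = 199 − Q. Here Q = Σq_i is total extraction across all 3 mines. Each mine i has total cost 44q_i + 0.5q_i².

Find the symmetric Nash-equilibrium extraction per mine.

31

A representative mine's profit is π_i = q_i(199 − Q) − 44q_i − 0.5q_i², with Q = q_i + Σ_{j≠i} q_j.
First-order condition: 155 − 3q_i − Σ_{j≠i} q_j = 0.
Imposing symmetry (q_j = q for all j) turns Σ_{j≠i} q_j into 2q, so 155 = 5q and q = 31.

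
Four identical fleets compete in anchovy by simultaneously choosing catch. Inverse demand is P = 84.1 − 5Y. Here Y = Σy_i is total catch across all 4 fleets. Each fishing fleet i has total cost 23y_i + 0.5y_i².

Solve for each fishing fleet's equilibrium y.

A representative fishing fleet's profit is π_i = y_i(84.1 − 5Y) − 23y_i − 0.5y_i², with Y = y_i + Σ_{j≠i} y_j.
First-order condition: 61.1 − 11y_i − 5Σ_{j≠i} y_j = 0.
With identical fishing fleets, set every y_j = y: then 61.1 − 11y − 15y = 0, i.e. y = 61.1/26 = 2.35.

2.35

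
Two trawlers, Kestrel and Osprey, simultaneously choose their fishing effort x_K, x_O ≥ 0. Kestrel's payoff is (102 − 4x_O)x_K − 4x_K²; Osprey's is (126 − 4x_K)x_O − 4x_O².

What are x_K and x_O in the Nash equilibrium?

6.5, 12.5

Expanding Kestrel's payoff: 102x_K − 4x_Ox_K − 4x_K².
∂π/∂x_K = 102 − 4x_O − 8x_K = 0, so x_K = 12.75 − 0.5x_O.
Likewise for Osprey: x_O = 15.75 − 0.5x_K.
Solving the two reaction functions simultaneously: (1 − (−0.5)(−0.5))x_K = 12.75 − 0.5·15.75, so 0.75x_K = 4.875 and x_K = 6.5.
Then x_O = 15.75 − 0.5·6.5 = 12.5.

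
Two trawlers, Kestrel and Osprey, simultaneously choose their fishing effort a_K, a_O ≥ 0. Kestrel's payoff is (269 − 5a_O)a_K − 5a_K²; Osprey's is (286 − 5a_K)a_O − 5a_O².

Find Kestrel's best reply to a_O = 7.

Expanding Kestrel's payoff: 269a_K − 5a_Oa_K − 5a_K².
∂π/∂a_K = 269 − 5a_O − 10a_K = 0, so a_K = 26.9 − 0.5a_O.
At a_O = 7: a_K = 26.9 − 0.5·7 = 23.4.

23.4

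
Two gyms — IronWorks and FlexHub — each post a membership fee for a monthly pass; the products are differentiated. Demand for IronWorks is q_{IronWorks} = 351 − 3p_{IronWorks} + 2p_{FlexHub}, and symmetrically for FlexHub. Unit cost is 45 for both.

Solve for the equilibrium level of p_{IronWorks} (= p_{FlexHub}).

IronWorks's profit: π = (p_{IronWorks} − 45)(351 − 3p_{IronWorks} + 2p_{FlexHub}).
∂π/∂p_{IronWorks} = 486 − 6p_{IronWorks} + 2p_{FlexHub} = 0 ⇒ p_{IronWorks} = 81 + (1/3)p_{FlexHub}.
The game is symmetric, so in equilibrium p_{FlexHub} = p_{IronWorks}: the reaction function gives (2/3)p_{IronWorks} = 81, hence p_{IronWorks} = 121.5.

121.5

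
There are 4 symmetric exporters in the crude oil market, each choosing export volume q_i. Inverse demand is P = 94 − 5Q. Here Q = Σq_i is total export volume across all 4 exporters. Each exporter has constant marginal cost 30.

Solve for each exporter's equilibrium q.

2.56

A representative exporter's profit is π_i = q_i(94 − 5Q) − 30q_i, with Q = q_i + Σ_{j≠i} q_j.
First-order condition: 64 − 10q_i − 5Σ_{j≠i} q_j = 0.
With identical exporters, set every q_j = q: then 64 − 10q − 15q = 0, i.e. q = 64/25 = 2.56.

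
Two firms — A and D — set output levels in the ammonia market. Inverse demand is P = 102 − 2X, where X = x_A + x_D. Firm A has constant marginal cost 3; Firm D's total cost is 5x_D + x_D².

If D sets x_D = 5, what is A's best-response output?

22.25

Firm A's profit: π = x_A(102 − 2(x_A + x_D)) − 3x_A.
∂π/∂x_A = 99 − 4x_A − 2x_D = 0, so x_A = 24.75 − 0.5x_D.
At x_D = 5: x_A = 24.75 − 0.5·5 = 22.25.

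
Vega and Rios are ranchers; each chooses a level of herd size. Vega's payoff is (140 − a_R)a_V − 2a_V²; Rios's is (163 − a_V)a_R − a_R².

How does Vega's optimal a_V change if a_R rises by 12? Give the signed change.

Expanding Vega's payoff: 140a_V − a_Ra_V − 2a_V².
∂π/∂a_V = 140 − a_R − 4a_V = 0, so a_V = 35 − 0.25a_R.
The reaction-function slope is −0.25, so a 12-unit rise in a_R moves a_V by −0.25 × 12 = −3. Vega's best response falls — the actions are strategic substitutes.

-3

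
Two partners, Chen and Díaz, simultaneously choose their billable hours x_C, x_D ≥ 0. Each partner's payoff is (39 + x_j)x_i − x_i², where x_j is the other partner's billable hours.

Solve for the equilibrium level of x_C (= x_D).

Chen's payoff is (39 + x_D)x_C − x_C².
∂π/∂x_C = 39 + x_D − 2x_C = 0, so x_C = 19.5 + 0.5x_D.
Setting x_C = x_D in the reaction function: x_C = 19.5 + 0.5x_C, so x_C = 19.5 / 0.5 = 39.

39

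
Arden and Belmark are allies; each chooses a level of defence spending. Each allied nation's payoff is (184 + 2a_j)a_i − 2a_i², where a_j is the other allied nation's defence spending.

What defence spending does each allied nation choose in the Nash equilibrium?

92

Arden's payoff is (184 + 2a_B)a_A − 2a_A².
∂π/∂a_A = 184 + 2a_B − 4a_A = 0, so a_A = 46 + 0.5a_B.
By symmetry a_B = a_A; substituting into the reaction function, 0.5a_A = 46 and a_A = 92.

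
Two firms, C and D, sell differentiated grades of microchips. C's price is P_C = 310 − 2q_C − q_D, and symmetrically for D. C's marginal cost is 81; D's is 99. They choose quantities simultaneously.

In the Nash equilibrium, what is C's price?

175

Firm C's profit: π = q_C(310 − 2q_C − q_D) − 81q_C.
∂π/∂q_C = 229 − 4q_C − q_D = 0 ⇒ q_C = 57.25 − 0.25q_D.
Similarly q_D = 52.75 − 0.25q_C.
Substituting the second reaction function into the first: q_C = 57.25 − 0.25(52.75 − 0.25q_C), which gives 0.9375q_C = 44.0625 ⇒ q_C = 47.
Then q_D = 52.75 − 0.25·47 = 41.
P_C = 310 − 2·47 − 41 = 175.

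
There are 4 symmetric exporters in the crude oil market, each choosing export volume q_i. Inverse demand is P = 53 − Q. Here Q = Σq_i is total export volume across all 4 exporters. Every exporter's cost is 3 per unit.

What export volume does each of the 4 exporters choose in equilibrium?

A representative exporter's profit is π_i = q_i(53 − Q) − 3q_i, with Q = q_i + Σ_{j≠i} q_j.
First-order condition: 50 − 2q_i − Σ_{j≠i} q_j = 0.
In a symmetric equilibrium every exporter chooses the same q, so Σ_{j≠i} q_j = 3q. The condition becomes 50 − 5q = 0, giving q = 50/5 = 10.

10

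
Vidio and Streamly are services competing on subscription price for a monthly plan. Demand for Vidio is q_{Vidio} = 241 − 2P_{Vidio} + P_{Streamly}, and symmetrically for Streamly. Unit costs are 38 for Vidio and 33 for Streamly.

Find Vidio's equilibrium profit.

Vidio's profit: π = (P_{Vidio} − 38)(241 − 2P_{Vidio} + P_{Streamly}).
∂π/∂P_{Vidio} = 317 − 4P_{Vidio} + P_{Streamly} = 0 ⇒ P_{Vidio} = 79.25 + 0.25P_{Streamly}.
Similarly P_{Streamly} = 76.75 + 0.25P_{Vidio}.
Solving the two reaction functions simultaneously: (1 − (0.25)(0.25))P_{Vidio} = 79.25 + 0.25·76.75, so 0.9375P_{Vidio} = 98.4375 and P_{Vidio} = 105.
Then P_{Streamly} = 76.75 + 0.25·105 = 103.
q_{Vidio} = 241 − 2·105 + 103 = 134.
Profit = (105 − 38)·134 = 8978.

8978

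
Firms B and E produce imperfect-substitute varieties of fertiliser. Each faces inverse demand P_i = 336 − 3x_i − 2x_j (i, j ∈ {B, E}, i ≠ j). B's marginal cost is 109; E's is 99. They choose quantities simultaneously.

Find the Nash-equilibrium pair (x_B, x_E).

27.75, 30.25

Firm B's profit: π = x_B(336 − 3x_B − 2x_E) − 109x_B.
∂π/∂x_B = 227 − 6x_B − 2x_E = 0 ⇒ x_B = 227/6 − (1/3)x_E.
Similarly x_E = 39.5 − (1/3)x_B.
Plugging x_E into B's best response: x_B = 227/6 − (1/3)(39.5 − (1/3)x_B) ⇒ (8/9)x_B = 74/3, so x_B = 27.75.
Then x_E = 39.5 − (1/3)·27.75 = 30.25.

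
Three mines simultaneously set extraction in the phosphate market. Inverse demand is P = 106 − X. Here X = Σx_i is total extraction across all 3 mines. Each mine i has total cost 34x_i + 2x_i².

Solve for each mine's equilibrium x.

A representative mine's profit is π_i = x_i(106 − X) − 34x_i − 2x_i², with X = x_i + Σ_{j≠i} x_j.
First-order condition: 72 − 6x_i − Σ_{j≠i} x_j = 0.
Imposing symmetry (x_j = x for all j) turns Σ_{j≠i} x_j into 2x, so 72 = 8x and x = 9.

9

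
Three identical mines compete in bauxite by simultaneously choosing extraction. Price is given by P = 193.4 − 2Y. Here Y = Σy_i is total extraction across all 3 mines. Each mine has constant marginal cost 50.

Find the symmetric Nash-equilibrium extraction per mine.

A representative mine's profit is π_i = y_i(193.4 − 2Y) − 50y_i, with Y = y_i + Σ_{j≠i} y_j.
First-order condition: 143.4 − 4y_i − 2Σ_{j≠i} y_j = 0.
With identical mines, set every y_j = y: then 143.4 − 4y − 4y = 0, i.e. y = 143.4/8 = 17.925.

17.925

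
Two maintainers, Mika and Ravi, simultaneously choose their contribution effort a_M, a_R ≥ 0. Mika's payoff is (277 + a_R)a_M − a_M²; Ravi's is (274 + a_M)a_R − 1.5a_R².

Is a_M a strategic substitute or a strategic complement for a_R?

strategic complements

Expanding Mika's payoff: 277a_M + a_Ra_M − a_M².
∂π/∂a_M = 277 + a_R − 2a_M = 0, so a_M = 138.5 + 0.5a_R.
The best-response slope da_M/da_R = 0.5 > 0: the reaction function is upward-sloping, so the choices are strategic complements.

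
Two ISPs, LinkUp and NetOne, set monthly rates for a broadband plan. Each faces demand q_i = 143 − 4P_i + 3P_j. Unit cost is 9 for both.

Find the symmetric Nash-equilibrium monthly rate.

35.8

LinkUp's profit: π = (P_{LinkUp} − 9)(143 − 4P_{LinkUp} + 3P_{NetOne}).
∂π/∂P_{LinkUp} = 179 − 8P_{LinkUp} + 3P_{NetOne} = 0 ⇒ P_{LinkUp} = 22.375 + 0.375P_{NetOne}.
Setting P_{LinkUp} = P_{NetOne} in the reaction function: P_{LinkUp} = 22.375 + 0.375P_{LinkUp}, so P_{LinkUp} = 22.375 / 0.625 = 35.8.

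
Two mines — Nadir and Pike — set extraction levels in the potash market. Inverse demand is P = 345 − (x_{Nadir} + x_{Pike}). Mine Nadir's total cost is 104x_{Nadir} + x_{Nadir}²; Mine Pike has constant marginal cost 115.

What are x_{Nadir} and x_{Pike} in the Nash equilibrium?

Mine Nadir's profit: π = x_{Nadir}(345 − (x_{Nadir} + x_{Pike})) − 104x_{Nadir} − x_{Nadir}².
∂π/∂x_{Nadir} = 241 − 4x_{Nadir} − x_{Pike} = 0, so x_{Nadir} = 60.25 − 0.25x_{Pike}.
For Pike: ∂π/∂x_{Pike} = 230 − 2x_{Pike} − x_{Nadir} = 0 ⇒ x_{Pike} = 115 − 0.5x_{Nadir}.
Substituting the second reaction function into the first: x_{Nadir} = 60.25 − 0.25(115 − 0.5x_{Nadir}), which gives 0.875x_{Nadir} = 31.5 ⇒ x_{Nadir} = 36.
Then x_{Pike} = 115 − 0.5·36 = 97.

36, 97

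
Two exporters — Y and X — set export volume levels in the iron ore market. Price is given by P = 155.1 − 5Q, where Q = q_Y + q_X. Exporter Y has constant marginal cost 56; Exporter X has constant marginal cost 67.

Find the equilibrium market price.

Exporter Y's profit: π = q_Y(155.1 − 5(q_Y + q_X)) − 56q_Y.
∂π/∂q_Y = 99.1 − 10q_Y − 5q_X = 0, so q_Y = 9.91 − 0.5q_X.
By the same steps for X: q_X = 8.81 − 0.5q_Y.
Solving the two reaction functions simultaneously: (1 − (−0.5)(−0.5))q_Y = 9.91 − 0.5·8.81, so 0.75q_Y = 5.505 and q_Y = 7.34.
Then q_X = 8.81 − 0.5·7.34 = 5.14.
Equilibrium price: P = 155.1 − 5·12.48 = 92.7.

92.7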